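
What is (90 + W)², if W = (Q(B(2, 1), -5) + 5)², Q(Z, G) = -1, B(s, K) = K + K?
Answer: 11236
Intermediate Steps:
B(s, K) = 2*K
W = 16 (W = (-1 + 5)² = 4² = 16)
(90 + W)² = (90 + 16)² = 106² = 11236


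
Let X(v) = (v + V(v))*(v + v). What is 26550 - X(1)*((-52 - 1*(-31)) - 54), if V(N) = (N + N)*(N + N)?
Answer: 27300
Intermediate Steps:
V(N) = 4*N² (V(N) = (2*N)*(2*N) = 4*N²)
X(v) = 2*v*(v + 4*v²) (X(v) = (v + 4*v²)*(v + v) = (v + 4*v²)*(2*v) = 2*v*(v + 4*v²))
26550 - X(1)*((-52 - 1*(-31)) - 54) = 26550 - 1²*(2 + 8*1)*((-52 - 1*(-31)) - 54) = 26550 - 1*(2 + 8)*((-52 + 31) - 54) = 26550 - 1*10*(-21 - 54) = 26550 - 10*(-75) = 26550 - 1*(-750) = 26550 + 750 = 27300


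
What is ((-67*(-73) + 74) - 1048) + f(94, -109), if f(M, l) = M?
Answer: 4011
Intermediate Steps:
((-67*(-73) + 74) - 1048) + f(94, -109) = ((-67*(-73) + 74) - 1048) + 94 = ((4891 + 74) - 1048) + 94 = (4965 - 1048) + 94 = 3917 + 94 = 4011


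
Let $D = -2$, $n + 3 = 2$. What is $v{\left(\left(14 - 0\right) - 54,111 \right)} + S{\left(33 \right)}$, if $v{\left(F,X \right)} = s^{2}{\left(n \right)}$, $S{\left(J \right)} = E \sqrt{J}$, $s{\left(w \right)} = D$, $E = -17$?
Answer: $4 - 17 \sqrt{33} \approx -93.658$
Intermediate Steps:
$n = -1$ ($n = -3 + 2 = -1$)
$s{\left(w \right)} = -2$
$S{\left(J \right)} = - 17 \sqrt{J}$
$v{\left(F,X \right)} = 4$ ($v{\left(F,X \right)} = \left(-2\right)^{2} = 4$)
$v{\left(\left(14 - 0\right) - 54,111 \right)} + S{\left(33 \right)} = 4 - 17 \sqrt{33}$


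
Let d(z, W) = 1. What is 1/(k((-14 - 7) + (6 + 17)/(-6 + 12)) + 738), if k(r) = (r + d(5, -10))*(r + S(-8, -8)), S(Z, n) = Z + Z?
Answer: 36/45871 ≈ 0.00078481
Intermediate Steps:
S(Z, n) = 2*Z
k(r) = (1 + r)*(-16 + r) (k(r) = (r + 1)*(r + 2*(-8)) = (1 + r)*(r - 16) = (1 + r)*(-16 + r))
1/(k((-14 - 7) + (6 + 17)/(-6 + 12)) + 738) = 1/((-16 + ((-14 - 7) + (6 + 17)/(-6 + 12))² - 15*((-14 - 7) + (6 + 17)/(-6 + 12))) + 738) = 1/((-16 + (-21 + 23/6)² - 15*(-21 + 23/6)) + 738) = 1/((-16 + (-103/6)² - 15*(-103/6)) + 738) = 1/((-16 + 10609/36 + 515/2) + 738) = 1/(19303/36 + 738) = 1/(45871/36) = 36/45871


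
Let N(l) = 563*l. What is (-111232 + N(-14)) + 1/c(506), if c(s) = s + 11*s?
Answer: -723260207/6072 ≈ -1.1911e+5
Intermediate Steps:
c(s) = 12*s
(-111232 + N(-14)) + 1/c(506) = (-111232 + 563*(-14)) + 1/(12*506) = (-111232 - 7882) + 1/6072 = -119114 + 1/6072 = -723260207/6072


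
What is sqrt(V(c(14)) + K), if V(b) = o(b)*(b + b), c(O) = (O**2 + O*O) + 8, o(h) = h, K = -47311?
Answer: sqrt(272689) ≈ 522.20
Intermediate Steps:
c(O) = 8 + 2*O**2 (c(O) = (O**2 + O**2) + 8 = 2*O**2 + 8 = 8 + 2*O**2)
V(b) = 2*b**2 (V(b) = b*(b + b) = b*(2*b) = 2*b**2)
sqrt(V(c(14)) + K) = sqrt(2*(8 + 2*14**2)**2 - 47311) = sqrt(2*(8 + 2*196)**2 - 47311) = sqrt(2*(8 + 392)**2 - 47311) = sqrt(2*400**2 - 47311) = sqrt(2*160000 - 47311) = sqrt(320000 - 47311) = sqrt(272689)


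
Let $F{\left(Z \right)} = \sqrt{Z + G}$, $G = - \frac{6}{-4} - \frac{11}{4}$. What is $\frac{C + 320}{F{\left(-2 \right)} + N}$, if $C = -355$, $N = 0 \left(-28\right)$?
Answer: $\frac{70 i \sqrt{13}}{13} \approx 19.415 i$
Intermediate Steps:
$N = 0$
$G = - \frac{5}{4}$ ($G = \left(-6\right) \left(- \frac{1}{4}\right) - \frac{11}{4} = \frac{3}{2} - \frac{11}{4} = - \frac{5}{4} \approx -1.25$)
$F{\left(Z \right)} = \sqrt{- \frac{5}{4} + Z}$ ($F{\left(Z \right)} = \sqrt{Z - \frac{5}{4}} = \sqrt{- \frac{5}{4} + Z}$)
$\frac{C + 320}{F{\left(-2 \right)} + N} = \frac{-355 + 320}{\frac{\sqrt{-5 + 4 \left(-2\right)}}{2} + 0} = - \frac{35}{\frac{\sqrt{-5 - 8}}{2} + 0} = - \frac{35}{\frac{\sqrt{-13}}{2} + 0} = - \frac{35}{\frac{i \sqrt{13}}{2} + 0} = - \frac{35}{\frac{1}{2} i \sqrt{13}} = - 35 \left(- \frac{2 i \sqrt{13}}{13}\right) = \frac{70 i \sqrt{13}}{13}$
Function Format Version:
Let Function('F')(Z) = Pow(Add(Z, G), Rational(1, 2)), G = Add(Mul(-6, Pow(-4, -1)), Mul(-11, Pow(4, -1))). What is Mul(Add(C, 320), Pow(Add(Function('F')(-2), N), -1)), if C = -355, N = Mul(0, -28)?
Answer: Mul(Rational(70, 13), I, Pow(13, Rational(1, 2))) ≈ Mul(19.415, I)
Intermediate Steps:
N = 0
G = Rational(-5, 4) (G = Add(Mul(-6, Rational(-1, 4)), Mul(-11, Rational(1, 4))) = Add(Rational(3, 2), Rational(-11, 4)) = Rational(-5, 4) ≈ -1.2500)
Function('F')(Z) = Pow(Add(Rational(-5, 4), Z), Rational(1, 2)) (Function('F')(Z) = Pow(Add(Z, Rational(-5, 4)), Rational(1, 2)) = Pow(Add(Rational(-5, 4), Z), Rational(1, 2)))
Mul(Add(C, 320), Pow(Add(Function('F')(-2), N), -1)) = Mul(Add(-355, 320), Pow(Add(Mul(Rational(1, 2), Pow(Add(-5, Mul(4, -2)), Rational(1, 2))), 0), -1)) = Mul(-35, Pow(Add(Mul(Rational(1, 2), Pow(Add(-5, -8), Rational(1, 2))), 0), -1)) = Mul(-35, Pow(Add(Mul(Rational(1, 2), Pow(-13, Rational(1, 2))), 0), -1)) = Mul(-35, Pow(Add(Mul(Rational(1, 2), Mul(I, Pow(13, Rational(1, 2)))), 0), -1)) = Mul(-35, Pow(Add(Mul(Rational(1, 2), I, Pow(13, Rational(1, 2))), 0), -1)) = Mul(-35, Pow(Mul(Rational(1, 2), I, Pow(13, Rational(1, 2))), -1)) = Mul(-35, Mul(Rational(-2, 13), I, Pow(13, Rational(1, 2)))) = Mul(Rational(70, 13), I, Pow(13, Rational(1, 2)))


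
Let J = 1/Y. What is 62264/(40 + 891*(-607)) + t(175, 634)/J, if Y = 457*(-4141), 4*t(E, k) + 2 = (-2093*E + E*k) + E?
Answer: 65282186204948468/540797 ≈ 1.2071e+11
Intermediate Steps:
t(E, k) = -½ - 523*E + E*k/4 (t(E, k) = -½ + ((-2093*E + E*k) + E)/4 = -½ + (-2092*E + E*k)/4 = -½ + (-523*E + E*k/4) = -½ - 523*E + E*k/4)
Y = -1892437
J = -1/1892437 (J = 1/(-1892437) = -1/1892437 ≈ -5.2842e-7)
62264/(40 + 891*(-607)) + t(175, 634)/J = 62264/(40 + 891*(-607)) + (-½ - 523*175 + (¼)*175*634)/(-1/1892437) = 62264/(40 - 540837) + (-½ - 91525 + 55475/2)*(-1892437) = 62264/(-540797) - 63788*(-1892437) = 62264*(-1/540797) + 120714771356 = -62264/540797 + 120714771356 = 65282186204948468/540797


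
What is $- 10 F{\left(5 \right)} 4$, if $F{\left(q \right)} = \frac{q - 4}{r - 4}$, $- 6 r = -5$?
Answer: $\frac{240}{19} \approx 12.632$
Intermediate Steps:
$r = \frac{5}{6}$ ($r = \left(- \frac{1}{6}\right) \left(-5\right) = \frac{5}{6} \approx 0.83333$)
$F{\left(q \right)} = \frac{24}{19} - \frac{6 q}{19}$ ($F{\left(q \right)} = \frac{q - 4}{\frac{5}{6} - 4} = \frac{-4 + q}{- \frac{19}{6}} = \left(-4 + q\right) \left(- \frac{6}{19}\right) = \frac{24}{19} - \frac{6 q}{19}$)
$- 10 F{\left(5 \right)} 4 = - 10 \left(\frac{24}{19} - \frac{30}{19}\right) 4 = \left(-10\right) \left(- \frac{6}{19}\right) 4 = \frac{60}{19} \cdot 4 = \frac{240}{19}$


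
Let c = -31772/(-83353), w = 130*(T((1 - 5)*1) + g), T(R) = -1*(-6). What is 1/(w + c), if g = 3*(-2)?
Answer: 83353/31772 ≈ 2.6235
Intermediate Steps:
g = -6
T(R) = 6
w = 0 (w = 130*(6 - 6) = 130*0 = 0)
c = 31772/83353 (c = -31772*(-1/83353) = 31772/83353 ≈ 0.38117)
1/(w + c) = 1/(0 + 31772/83353) = 1/(31772/83353) = 83353/31772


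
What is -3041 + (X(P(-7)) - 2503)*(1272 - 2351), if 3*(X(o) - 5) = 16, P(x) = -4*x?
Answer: 8059639/3 ≈ 2.6865e+6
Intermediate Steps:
X(o) = 31/3 (X(o) = 5 + (⅓)*16 = 5 + 16/3 = 31/3)
-3041 + (X(P(-7)) - 2503)*(1272 - 2351) = -3041 + (31/3 - 2503)*(1272 - 2351) = -3041 - 7478/3*(-1079) = -3041 + 8068762/3 = 8059639/3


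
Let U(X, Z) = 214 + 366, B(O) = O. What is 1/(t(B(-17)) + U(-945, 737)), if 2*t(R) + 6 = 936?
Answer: 1/1045 ≈ 0.00095694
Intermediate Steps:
U(X, Z) = 580
t(R) = 465 (t(R) = -3 + (½)*936 = -3 + 468 = 465)
1/(t(B(-17)) + U(-945, 737)) = 1/(465 + 580) = 1/1045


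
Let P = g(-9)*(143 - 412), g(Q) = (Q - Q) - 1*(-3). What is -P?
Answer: 807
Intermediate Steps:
g(Q) = 3 (g(Q) = 0 + 3 = 3)
P = -807 (P = 3*(143 - 412) = 3*(-269) = -807)
-P = -1*(-807) = 807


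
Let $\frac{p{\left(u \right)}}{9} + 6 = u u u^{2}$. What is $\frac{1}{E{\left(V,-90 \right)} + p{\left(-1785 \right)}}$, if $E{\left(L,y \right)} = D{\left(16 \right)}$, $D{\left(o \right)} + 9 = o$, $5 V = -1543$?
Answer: $\frac{1}{91368267755578} \approx 1.0945 \cdot 10^{-14}$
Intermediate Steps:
$V = - \frac{1543}{5}$ ($V = \frac{1}{5} \left(-1543\right) = - \frac{1543}{5} \approx -308.6$)
$D{\left(o \right)} = -9 + o$
$E{\left(L,y \right)} = 7$ ($E{\left(L,y \right)} = -9 + 16 = 7$)
$p{\left(u \right)} = -54 + 9 u^{4}$ ($p{\left(u \right)} = -54 + 9 u u u^{2} = -54 + 9 u^{2} u^{2} = -54 + 9 u^{4}$)
$\frac{1}{E{\left(V,-90 \right)} + p{\left(-1785 \right)}} = \frac{1}{7 - \left(54 - 9 \left(-1785\right)^{4}\right)} = \frac{1}{7 + \left(-54 + 9 \cdot 10152029750625\right)} = \frac{1}{7 + \left(-54 + 91368267755625\right)} = \frac{1}{7 + 91368267755571} = \frac{1}{91368267755578}$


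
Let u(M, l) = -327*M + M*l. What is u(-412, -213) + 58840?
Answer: 281320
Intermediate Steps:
u(-412, -213) + 58840 = -412*(-327 - 213) + 58840 = -412*(-540) + 58840 = 222480 + 58840 = 281320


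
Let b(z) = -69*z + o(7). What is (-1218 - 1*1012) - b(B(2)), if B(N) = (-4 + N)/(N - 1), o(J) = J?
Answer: -2375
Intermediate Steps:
B(N) = (-4 + N)/(-1 + N)
b(z) = 7 - 69*z (b(z) = -69*z + 7 = 7 - 69*z)
(-1218 - 1*1012) - b(B(2)) = (-1218 - 1*1012) - (7 - 69*(-4 + 2)/(-1 + 2)) = (-1218 - 1012) - (7 - 69*(-2)/1) = -2230 - (7 - 69*(-2)) = -2230 - (7 + 138) = -2230 - 1*145 = -2230 - 145 = -2375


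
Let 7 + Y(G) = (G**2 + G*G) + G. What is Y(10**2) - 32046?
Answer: -11953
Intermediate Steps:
Y(G) = -7 + G + 2*G**2 (Y(G) = -7 + ((G**2 + G*G) + G) = -7 + ((G**2 + G**2) + G) = -7 + (2*G**2 + G) = -7 + (G + 2*G**2) = -7 + G + 2*G**2)
Y(10**2) - 32046 = (-7 + 10**2 + 2*(10**2)**2) - 32046 = (-7 + 100 + 2*100**2) - 32046 = (-7 + 100 + 2*10000) - 32046 = (-7 + 100 + 20000) - 32046 = 20093 - 32046 = -11953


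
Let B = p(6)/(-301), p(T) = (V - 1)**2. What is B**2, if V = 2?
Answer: 1/90601 ≈ 1.1037e-5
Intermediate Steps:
p(T) = 1 (p(T) = (2 - 1)**2 = 1**2 = 1)
B = -1/301 (B = 1/(-301) = 1*(-1/301) = -1/301 ≈ -0.0033223)
B**2 = (-1/301)**2 = 1/90601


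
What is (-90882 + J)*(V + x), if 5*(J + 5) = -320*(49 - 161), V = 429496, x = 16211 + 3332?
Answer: -37593096041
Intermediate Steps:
x = 19543
J = 7163 (J = -5 + (-320*(49 - 161))/5 = -5 + (-320*(-112))/5 = -5 + (1/5)*35840 = -5 + 7168 = 7163)
(-90882 + J)*(V + x) = (-90882 + 7163)*(429496 + 19543) = -83719*449039 = -37593096041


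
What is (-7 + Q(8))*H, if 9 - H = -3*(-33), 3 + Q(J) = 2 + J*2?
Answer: -720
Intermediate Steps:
Q(J) = -1 + 2*J (Q(J) = -3 + (2 + J*2) = -3 + (2 + 2*J) = -1 + 2*J)
H = -90 (H = 9 - (-3)*(-33) = 9 - 1*99 = 9 - 99 = -90)
(-7 + Q(8))*H = (-7 + (-1 + 2*8))*(-90) = (-7 + (-1 + 16))*(-90) = (-7 + 15)*(-90) = 8*(-90) = -720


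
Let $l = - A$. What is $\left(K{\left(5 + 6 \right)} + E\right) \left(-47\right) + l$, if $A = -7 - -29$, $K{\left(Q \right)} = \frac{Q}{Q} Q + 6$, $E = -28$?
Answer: $495$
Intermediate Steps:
$K{\left(Q \right)} = 6 + Q$ ($K{\left(Q \right)} = 1 Q + 6 = Q + 6 = 6 + Q$)
$A = 22$ ($A = -7 + 29 = 22$)
$l = -22$ ($l = \left(-1\right) 22 = -22$)
$\left(K{\left(5 + 6 \right)} + E\right) \left(-47\right) + l = \left(\left(6 + \left(5 + 6\right)\right) - 28\right) \left(-47\right) - 22 = \left(\left(6 + 11\right) - 28\right) \left(-47\right) - 22 = \left(17 - 28\right) \left(-47\right) - 22 = \left(-11\right) \left(-47\right) - 22 = 517 - 22 = 495$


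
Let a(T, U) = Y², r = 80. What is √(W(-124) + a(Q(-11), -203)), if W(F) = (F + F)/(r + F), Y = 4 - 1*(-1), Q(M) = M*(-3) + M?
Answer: √3707/11 ≈ 5.5350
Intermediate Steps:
Q(M) = -2*M (Q(M) = -3*M + M = -2*M)
Y = 5 (Y = 4 + 1 = 5)
a(T, U) = 25 (a(T, U) = 5² = 25)
W(F) = 2*F/(80 + F) (W(F) = (F + F)/(80 + F) = (2*F)/(80 + F) = 2*F/(80 + F))
√(W(-124) + a(Q(-11), -203)) = √(2*(-124)/(80 - 124) + 25) = √(2*(-124)/(-44) + 25) = √(2*(-124)*(-1/44) + 25) = √(62/11 + 25) = √(337/11) = √3707/11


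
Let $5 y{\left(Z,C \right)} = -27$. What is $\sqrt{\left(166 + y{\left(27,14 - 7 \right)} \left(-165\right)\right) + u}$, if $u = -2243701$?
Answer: $2 i \sqrt{560661} \approx 1497.5 i$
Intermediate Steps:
$y{\left(Z,C \right)} = - \frac{27}{5}$ ($y{\left(Z,C \right)} = \frac{1}{5} \left(-27\right) = - \frac{27}{5}$)
$\sqrt{\left(166 + y{\left(27,14 - 7 \right)} \left(-165\right)\right) + u} = \sqrt{\left(166 - -891\right) - 2243701} = \sqrt{\left(166 + 891\right) - 2243701} = \sqrt{1057 - 2243701} = \sqrt{-2242644} = 2 i \sqrt{560661}$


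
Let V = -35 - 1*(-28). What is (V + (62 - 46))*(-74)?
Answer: -666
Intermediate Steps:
V = -7 (V = -35 + 28 = -7)
(V + (62 - 46))*(-74) = (-7 + (62 - 46))*(-74) = (-7 + 16)*(-74) = 9*(-74) = -666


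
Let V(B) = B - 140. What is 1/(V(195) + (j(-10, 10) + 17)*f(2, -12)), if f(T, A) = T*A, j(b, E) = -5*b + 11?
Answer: -1/1817 ≈ -0.00055036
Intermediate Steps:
V(B) = -140 + B
j(b, E) = 11 - 5*b
f(T, A) = A*T
1/(V(195) + (j(-10, 10) + 17)*f(2, -12)) = 1/((-140 + 195) + ((11 - 5*(-10)) + 17)*(-12*2)) = 1/(55 + ((11 + 50) + 17)*(-24)) = 1/(55 + (61 + 17)*(-24)) = 1/(55 + 78*(-24)) = 1/(55 - 1872) = 1/(-1817) = -1/1817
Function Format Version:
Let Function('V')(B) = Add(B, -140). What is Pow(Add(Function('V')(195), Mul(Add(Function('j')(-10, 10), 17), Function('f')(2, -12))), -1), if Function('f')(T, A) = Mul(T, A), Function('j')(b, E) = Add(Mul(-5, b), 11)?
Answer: Rational(-1, 1817) ≈ -0.00055036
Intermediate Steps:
Function('V')(B) = Add(-140, B)
Function('j')(b, E) = Add(11, Mul(-5, b))
Function('f')(T, A) = Mul(A, T)
Pow(Add(Function('V')(195), Mul(Add(Function('j')(-10, 10), 17), Function('f')(2, -12))), -1) = Pow(Add(Add(-140, 195), Mul(Add(Add(11, Mul(-5, -10)), 17), Mul(-12, 2))), -1) = Pow(Add(55, Mul(Add(Add(11, 50), 17), -24)), -1) = Pow(Add(55, Mul(Add(61, 17), -24)), -1) = Pow(Add(55, Mul(78, -24)), -1) = Pow(Add(55, -1872), -1) = Pow(-1817, -1) = Rational(-1, 1817)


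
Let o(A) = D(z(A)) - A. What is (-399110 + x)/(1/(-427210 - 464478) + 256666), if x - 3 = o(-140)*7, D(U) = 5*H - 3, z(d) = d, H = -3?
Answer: -118372473688/76288664069 ≈ -1.5516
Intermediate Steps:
D(U) = -18 (D(U) = 5*(-3) - 3 = -15 - 3 = -18)
o(A) = -18 - A
x = 857 (x = 3 + (-18 - 1*(-140))*7 = 3 + (-18 + 140)*7 = 3 + 122*7 = 3 + 854 = 857)
(-399110 + x)/(1/(-427210 - 464478) + 256666) = (-399110 + 857)/(1/(-427210 - 464478) + 256666) = -398253/(1/(-891688) + 256666) = -398253/(-1/891688 + 256666) = -398253/228865992207/891688 = -398253*891688/228865992207 = -118372473688/76288664069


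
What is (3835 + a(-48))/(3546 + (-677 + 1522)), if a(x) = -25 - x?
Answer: 3858/4391 ≈ 0.87862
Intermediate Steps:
(3835 + a(-48))/(3546 + (-677 + 1522)) = (3835 + (-25 - 1*(-48)))/(3546 + (-677 + 1522)) = (3835 + (-25 + 48))/(3546 + 845) = (3835 + 23)/4391 = 3858*(1/4391) = 3858/4391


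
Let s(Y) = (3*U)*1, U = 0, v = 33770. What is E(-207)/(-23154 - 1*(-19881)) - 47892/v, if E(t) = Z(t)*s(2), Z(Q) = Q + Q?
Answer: -78/55 ≈ -1.4182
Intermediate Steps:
Z(Q) = 2*Q
s(Y) = 0 (s(Y) = (3*0)*1 = 0*1 = 0)
E(t) = 0 (E(t) = (2*t)*0 = 0)
E(-207)/(-23154 - 1*(-19881)) - 47892/v = 0/(-23154 - 1*(-19881)) - 47892/33770 = 0/(-23154 + 19881) - 47892*1/33770 = 0/(-3273) - 78/55 = 0*(-1/3273) - 78/55 = 0 - 78/55 = -78/55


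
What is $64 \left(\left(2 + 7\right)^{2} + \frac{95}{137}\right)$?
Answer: $\frac{716288}{137} \approx 5228.4$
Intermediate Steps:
$64 \left(\left(2 + 7\right)^{2} + \frac{95}{137}\right) = 64 \left(9^{2} + 95 \cdot \frac{1}{137}\right) = 64 \left(81 + \frac{95}{137}\right) = 64 \cdot \frac{11192}{137} = \frac{716288}{137}$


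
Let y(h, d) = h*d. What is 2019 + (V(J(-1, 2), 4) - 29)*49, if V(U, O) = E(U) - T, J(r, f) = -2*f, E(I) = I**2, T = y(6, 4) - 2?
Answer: 304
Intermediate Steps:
y(h, d) = d*h
T = 22 (T = 4*6 - 2 = 24 - 2 = 22)
V(U, O) = -22 + U**2 (V(U, O) = U**2 - 1*22 = U**2 - 22 = -22 + U**2)
2019 + (V(J(-1, 2), 4) - 29)*49 = 2019 + ((-22 + (-2*2)**2) - 29)*49 = 2019 + ((-22 + (-4)**2) - 29)*49 = 2019 + ((-22 + 16) - 29)*49 = 2019 + (-6 - 29)*49 = 2019 - 35*49 = 2019 - 1715 = 304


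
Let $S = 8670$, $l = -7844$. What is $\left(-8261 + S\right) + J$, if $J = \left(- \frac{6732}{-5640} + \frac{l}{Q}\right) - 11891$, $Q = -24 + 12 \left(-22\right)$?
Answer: $- \frac{193794409}{16920} \approx -11454.0$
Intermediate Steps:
$Q = -288$ ($Q = -24 - 264 = -288$)
$J = - \frac{200714689}{16920}$ ($J = \left(- \frac{6732}{-5640} - \frac{7844}{-288}\right) - 11891 = \left(\left(-6732\right) \left(- \frac{1}{5640}\right) - - \frac{1961}{72}\right) - 11891 = \left(\frac{561}{470} + \frac{1961}{72}\right) - 11891 = \frac{481031}{16920} - 11891 = - \frac{200714689}{16920} \approx -11863.0$)
$\left(-8261 + S\right) + J = \left(-8261 + 8670\right) - \frac{200714689}{16920} = 409 - \frac{200714689}{16920} = - \frac{193794409}{16920}$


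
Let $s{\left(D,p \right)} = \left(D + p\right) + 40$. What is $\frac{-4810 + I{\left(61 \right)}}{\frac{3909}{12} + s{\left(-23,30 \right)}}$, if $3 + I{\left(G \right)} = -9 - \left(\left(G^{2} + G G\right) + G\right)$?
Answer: $- \frac{49300}{1491} \approx -33.065$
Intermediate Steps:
$s{\left(D,p \right)} = 40 + D + p$
$I{\left(G \right)} = -12 - G - 2 G^{2}$ ($I{\left(G \right)} = -3 - \left(9 + G + G^{2} + G G\right) = -3 - \left(9 + G + 2 G^{2}\right) = -12 - G - 2 G^{2}$)
$\frac{-4810 + I{\left(61 \right)}}{\frac{3909}{12} + s{\left(-23,30 \right)}} = \frac{-4810 - \left(73 + 7442\right)}{\frac{3909}{12} + \left(40 - 23 + 30\right)} = \frac{-4810 - 7515}{3909 \cdot \frac{1}{12} + 47} = \frac{-4810 - 7515}{\frac{1303}{4} + 47} = \frac{-4810 - 7515}{\frac{1491}{4}} = \left(-12325\right) \frac{4}{1491} = - \frac{49300}{1491}$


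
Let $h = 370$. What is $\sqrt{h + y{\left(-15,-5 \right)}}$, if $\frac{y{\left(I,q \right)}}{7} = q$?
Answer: $\sqrt{335} \approx 18.303$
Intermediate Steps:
$y{\left(I,q \right)} = 7 q$
$\sqrt{h + y{\left(-15,-5 \right)}} = \sqrt{370 + 7 \left(-5\right)} = \sqrt{370 - 35} = \sqrt{335}$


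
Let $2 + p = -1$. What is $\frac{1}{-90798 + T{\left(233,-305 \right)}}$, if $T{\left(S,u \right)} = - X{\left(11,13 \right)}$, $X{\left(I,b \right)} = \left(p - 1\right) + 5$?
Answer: $- \frac{1}{90799} \approx -1.1013 \cdot 10^{-5}$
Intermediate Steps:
$p = -3$ ($p = -2 - 1 = -3$)
$X{\left(I,b \right)} = 1$ ($X{\left(I,b \right)} = \left(-3 - 1\right) + 5 = -4 + 5 = 1$)
$T{\left(S,u \right)} = -1$ ($T{\left(S,u \right)} = \left(-1\right) 1 = -1$)
$\frac{1}{-90798 + T{\left(233,-305 \right)}} = \frac{1}{-90798 - 1} = \frac{1}{-90799} = - \frac{1}{90799}$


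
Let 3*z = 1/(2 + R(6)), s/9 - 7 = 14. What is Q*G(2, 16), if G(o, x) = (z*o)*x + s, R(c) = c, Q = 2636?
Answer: 1505156/3 ≈ 5.0172e+5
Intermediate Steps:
s = 189 (s = 63 + 9*14 = 63 + 126 = 189)
z = 1/24 (z = 1/(3*(2 + 6)) = (1/3)/8 = (1/3)*(1/8) = 1/24 ≈ 0.041667)
G(o, x) = 189 + o*x/24 (G(o, x) = (o/24)*x + 189 = o*x/24 + 189 = 189 + o*x/24)
Q*G(2, 16) = 2636*(189 + (1/24)*2*16) = 2636*(189 + 4/3) = 2636*(571/3) = 1505156/3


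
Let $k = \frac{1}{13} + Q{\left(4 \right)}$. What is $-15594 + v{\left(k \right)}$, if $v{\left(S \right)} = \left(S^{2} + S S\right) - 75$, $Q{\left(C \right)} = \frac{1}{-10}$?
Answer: $- \frac{132403041}{8450} \approx -15669.0$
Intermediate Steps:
$Q{\left(C \right)} = - \frac{1}{10}$
$k = - \frac{3}{130}$ ($k = \frac{1}{13} - \frac{1}{10} = - \frac{3}{130} \approx -0.023077$)
$v{\left(S \right)} = -75 + 2 S^{2}$ ($v{\left(S \right)} = \left(S^{2} + S^{2}\right) - 75 = 2 S^{2} - 75 = -75 + 2 S^{2}$)
$-15594 + v{\left(k \right)} = -15594 - \left(75 - 2 \left(- \frac{3}{130}\right)^{2}\right) = -15594 + \left(-75 + 2 \cdot \frac{9}{16900}\right) = -15594 + \left(-75 + \frac{9}{8450}\right) = -15594 - \frac{633741}{8450} = - \frac{132403041}{8450}$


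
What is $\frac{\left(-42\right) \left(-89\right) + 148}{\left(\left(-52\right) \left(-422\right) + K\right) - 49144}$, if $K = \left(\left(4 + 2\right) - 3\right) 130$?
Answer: $- \frac{1943}{13405} \approx -0.14495$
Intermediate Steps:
$K = 390$ ($K = \left(6 - 3\right) 130 = 3 \cdot 130 = 390$)
$\frac{\left(-42\right) \left(-89\right) + 148}{\left(\left(-52\right) \left(-422\right) + K\right) - 49144} = \frac{\left(-42\right) \left(-89\right) + 148}{\left(\left(-52\right) \left(-422\right) + 390\right) - 49144} = \frac{3738 + 148}{\left(21944 + 390\right) - 49144} = \frac{3886}{22334 - 49144} = \frac{3886}{-26810} = 3886 \left(- \frac{1}{26810}\right) = - \frac{1943}{13405}$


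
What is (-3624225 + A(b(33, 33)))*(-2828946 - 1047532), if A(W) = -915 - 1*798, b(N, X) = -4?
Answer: 14055868886364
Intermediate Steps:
A(W) = -1713 (A(W) = -915 - 798 = -1713)
(-3624225 + A(b(33, 33)))*(-2828946 - 1047532) = (-3624225 - 1713)*(-2828946 - 1047532) = -3625938*(-3876478) = 14055868886364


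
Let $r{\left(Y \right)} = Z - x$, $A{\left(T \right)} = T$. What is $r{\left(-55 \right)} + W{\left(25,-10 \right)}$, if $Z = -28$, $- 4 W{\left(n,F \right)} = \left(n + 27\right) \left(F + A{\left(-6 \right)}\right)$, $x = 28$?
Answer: $152$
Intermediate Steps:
$W{\left(n,F \right)} = - \frac{\left(-6 + F\right) \left(27 + n\right)}{4}$ ($W{\left(n,F \right)} = - \frac{\left(n + 27\right) \left(F - 6\right)}{4} = - \frac{\left(27 + n\right) \left(-6 + F\right)}{4} = - \frac{\left(-6 + F\right) \left(27 + n\right)}{4}$)
$r{\left(Y \right)} = -56$ ($r{\left(Y \right)} = -28 - 28 = -56$)
$r{\left(-55 \right)} + W{\left(25,-10 \right)} = -56 + \left(\frac{81}{2} - - \frac{135}{2} + \frac{3}{2} \cdot 25 - \left(- \frac{5}{2}\right) 25\right) = -56 + \left(\frac{81}{2} + \frac{135}{2} + \frac{75}{2} + \frac{125}{2}\right) = -56 + 208 = 152$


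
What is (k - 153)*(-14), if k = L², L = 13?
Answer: -224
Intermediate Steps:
k = 169 (k = 13² = 169)
(k - 153)*(-14) = (169 - 153)*(-14) = 16*(-14) = -224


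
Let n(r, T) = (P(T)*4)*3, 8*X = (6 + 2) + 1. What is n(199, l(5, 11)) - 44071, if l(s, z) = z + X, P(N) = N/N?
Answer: -44059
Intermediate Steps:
X = 9/8 (X = ((6 + 2) + 1)/8 = (8 + 1)/8 = (⅛)*9 = 9/8 ≈ 1.1250)
P(N) = 1
l(s, z) = 9/8 + z (l(s, z) = z + 9/8 = 9/8 + z)
n(r, T) = 12 (n(r, T) = (1*4)*3 = 4*3 = 12)
n(199, l(5, 11)) - 44071 = 12 - 44071 = -44059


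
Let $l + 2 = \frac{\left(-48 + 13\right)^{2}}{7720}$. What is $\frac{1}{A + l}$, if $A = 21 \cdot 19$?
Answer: $\frac{1544}{613213} \approx 0.0025179$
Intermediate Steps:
$A = 399$
$l = - \frac{2843}{1544}$ ($l = -2 + \frac{\left(-48 + 13\right)^{2}}{7720} = -2 + \left(-35\right)^{2} \cdot \frac{1}{7720} = -2 + 1225 \cdot \frac{1}{7720} = -2 + \frac{245}{1544} = - \frac{2843}{1544} \approx -1.8413$)
$\frac{1}{A + l} = \frac{1}{399 - \frac{2843}{1544}} = \frac{1}{\frac{613213}{1544}} = \frac{1544}{613213}$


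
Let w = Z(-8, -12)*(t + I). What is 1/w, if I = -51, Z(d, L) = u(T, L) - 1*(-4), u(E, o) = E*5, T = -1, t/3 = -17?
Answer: 1/102 ≈ 0.0098039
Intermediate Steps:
t = -51 (t = 3*(-17) = -51)
u(E, o) = 5*E
Z(d, L) = -1 (Z(d, L) = 5*(-1) - 1*(-4) = -5 + 4 = -1)
w = 102 (w = -(-51 - 51) = -1*(-102) = 102)
1/w = 1/102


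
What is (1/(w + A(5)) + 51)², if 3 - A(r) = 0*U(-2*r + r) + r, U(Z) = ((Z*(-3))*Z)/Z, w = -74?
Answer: 15015625/5776 ≈ 2599.7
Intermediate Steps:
U(Z) = -3*Z (U(Z) = ((-3*Z)*Z)/Z = (-3*Z²)/Z = -3*Z)
A(r) = 3 - r (A(r) = 3 - (0*(-3*(-2*r + r)) + r) = 3 - (0*(-(-3)*r) + r) = 3 - (0*(3*r) + r) = 3 - (0 + r) = 3 - r)
(1/(w + A(5)) + 51)² = (1/(-74 + (3 - 1*5)) + 51)² = (1/(-74 + (3 - 5)) + 51)² = (1/(-74 - 2) + 51)² = (1/(-76) + 51)² = (-1/76 + 51)² = (3875/76)² = 15015625/5776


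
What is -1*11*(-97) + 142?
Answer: 1209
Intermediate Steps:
-1*11*(-97) + 142 = -11*(-97) + 142 = 1067 + 142 = 1209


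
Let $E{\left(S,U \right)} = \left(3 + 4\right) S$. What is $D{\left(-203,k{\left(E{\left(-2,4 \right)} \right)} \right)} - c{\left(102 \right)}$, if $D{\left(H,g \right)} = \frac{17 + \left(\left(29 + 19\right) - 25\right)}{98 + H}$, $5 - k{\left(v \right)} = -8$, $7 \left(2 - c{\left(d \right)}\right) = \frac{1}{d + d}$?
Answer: $- \frac{1133}{476} \approx -2.3803$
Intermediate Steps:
$c{\left(d \right)} = 2 - \frac{1}{14 d}$ ($c{\left(d \right)} = 2 - \frac{1}{7 \left(d + d\right)} = 2 - \frac{1}{7 \cdot 2 d} = 2 - \frac{\frac{1}{2} \frac{1}{d}}{7} = 2 - \frac{1}{14 d}$)
$E{\left(S,U \right)} = 7 S$
$k{\left(v \right)} = 13$ ($k{\left(v \right)} = 5 - -8 = 5 + 8 = 13$)
$D{\left(H,g \right)} = \frac{40}{98 + H}$ ($D{\left(H,g \right)} = \frac{17 + \left(48 - 25\right)}{98 + H} = \frac{17 + 23}{98 + H} = \frac{40}{98 + H}$)
$D{\left(-203,k{\left(E{\left(-2,4 \right)} \right)} \right)} - c{\left(102 \right)} = \frac{40}{98 - 203} - \left(2 - \frac{1}{14 \cdot 102}\right) = \frac{40}{-105} - \left(2 - \frac{1}{1428}\right) = 40 \left(- \frac{1}{105}\right) - \left(2 - \frac{1}{1428}\right) = - \frac{8}{21} - \frac{2855}{1428} = - \frac{1133}{476}$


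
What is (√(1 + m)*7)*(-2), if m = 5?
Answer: -14*√6 ≈ -34.293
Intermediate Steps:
(√(1 + m)*7)*(-2) = (√(1 + 5)*7)*(-2) = (√6*7)*(-2) = (7*√6)*(-2) = -14*√6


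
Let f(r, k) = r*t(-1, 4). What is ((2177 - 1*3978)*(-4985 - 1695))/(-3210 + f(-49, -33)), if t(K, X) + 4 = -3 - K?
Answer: -3007670/729 ≈ -4125.8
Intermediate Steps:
t(K, X) = -7 - K (t(K, X) = -4 + (-3 - K) = -7 - K)
f(r, k) = -6*r (f(r, k) = r*(-7 - 1*(-1)) = r*(-7 + 1) = r*(-6) = -6*r)
((2177 - 1*3978)*(-4985 - 1695))/(-3210 + f(-49, -33)) = ((2177 - 1*3978)*(-4985 - 1695))/(-3210 - 6*(-49)) = ((2177 - 3978)*(-6680))/(-3210 + 294) = -1801*(-6680)/(-2916) = 12030680*(-1/2916) = -3007670/729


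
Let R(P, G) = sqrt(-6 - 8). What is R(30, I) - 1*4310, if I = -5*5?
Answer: -4310 + I*sqrt(14) ≈ -4310.0 + 3.7417*I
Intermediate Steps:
I = -25
R(P, G) = I*sqrt(14) (R(P, G) = sqrt(-14) = I*sqrt(14))
R(30, I) - 1*4310 = I*sqrt(14) - 1*4310 = I*sqrt(14) - 4310 = -4310 + I*sqrt(14)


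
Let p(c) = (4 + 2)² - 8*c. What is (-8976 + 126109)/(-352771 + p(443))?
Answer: -117133/356279 ≈ -0.32877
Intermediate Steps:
p(c) = 36 - 8*c (p(c) = 6² - 8*c = 36 - 8*c)
(-8976 + 126109)/(-352771 + p(443)) = (-8976 + 126109)/(-352771 + (36 - 8*443)) = 117133/(-352771 + (36 - 3544)) = 117133/(-352771 - 3508) = 117133/(-356279) = 117133*(-1/356279) = -117133/356279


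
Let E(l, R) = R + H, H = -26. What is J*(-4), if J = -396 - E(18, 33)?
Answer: 1612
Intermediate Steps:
E(l, R) = -26 + R (E(l, R) = R - 26 = -26 + R)
J = -403 (J = -396 - (-26 + 33) = -396 - 1*7 = -396 - 7 = -403)
J*(-4) = -403*(-4) = 1612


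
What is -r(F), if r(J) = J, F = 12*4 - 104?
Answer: 56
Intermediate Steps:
F = -56 (F = 48 - 104 = -56)
-r(F) = -1*(-56) = 56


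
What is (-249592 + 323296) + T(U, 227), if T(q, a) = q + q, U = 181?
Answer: 74066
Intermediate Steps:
T(q, a) = 2*q
(-249592 + 323296) + T(U, 227) = (-249592 + 323296) + 2*181 = 73704 + 362 = 74066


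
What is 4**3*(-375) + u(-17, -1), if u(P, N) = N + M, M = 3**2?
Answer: -23992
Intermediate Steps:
M = 9
u(P, N) = 9 + N (u(P, N) = N + 9 = 9 + N)
4**3*(-375) + u(-17, -1) = 4**3*(-375) + (9 - 1) = 64*(-375) + 8 = -24000 + 8 = -23992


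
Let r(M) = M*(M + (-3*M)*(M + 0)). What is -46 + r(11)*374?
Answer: -1448174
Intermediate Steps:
r(M) = M*(M - 3*M²) (r(M) = M*(M + (-3*M)*M) = M*(M - 3*M²))
-46 + r(11)*374 = -46 + (11²*(1 - 3*11))*374 = -46 + (121*(1 - 33))*374 = -46 + (121*(-32))*374 = -46 - 3872*374 = -46 - 1448128 = -1448174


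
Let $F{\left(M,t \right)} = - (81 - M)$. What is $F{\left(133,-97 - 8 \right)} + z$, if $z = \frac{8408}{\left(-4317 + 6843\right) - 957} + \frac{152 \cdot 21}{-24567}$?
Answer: $\frac{38700412}{676239} \approx 57.229$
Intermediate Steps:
$F{\left(M,t \right)} = -81 + M$
$z = \frac{3535984}{676239}$ ($z = \frac{8408}{2526 - 957} + 3192 \left(- \frac{1}{24567}\right) = \frac{8408}{1569} - \frac{56}{431} = \frac{3535984}{676239} \approx 5.2289$)
$F{\left(133,-97 - 8 \right)} + z = \left(-81 + 133\right) + \frac{3535984}{676239} = 52 + \frac{3535984}{676239} = \frac{38700412}{676239}$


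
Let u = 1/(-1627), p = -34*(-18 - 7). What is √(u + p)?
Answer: 3*√250006447/1627 ≈ 29.155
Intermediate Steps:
p = 850 (p = -34*(-25) = 850)
u = -1/1627 ≈ -0.00061463
√(u + p) = √(-1/1627 + 850) = √(1382949/1627) = 3*√250006447/1627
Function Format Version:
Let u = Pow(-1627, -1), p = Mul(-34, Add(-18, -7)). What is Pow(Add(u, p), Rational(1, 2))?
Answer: Mul(Rational(3, 1627), Pow(250006447, Rational(1, 2))) ≈ 29.155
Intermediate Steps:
p = 850 (p = Mul(-34, -25) = 850)
u = Rational(-1, 1627) ≈ -0.00061463
Pow(Add(u, p), Rational(1, 2)) = Pow(Add(Rational(-1, 1627), 850), Rational(1, 2)) = Pow(Rational(1382949, 1627), Rational(1, 2)) = Mul(Rational(3, 1627), Pow(250006447, Rational(1, 2)))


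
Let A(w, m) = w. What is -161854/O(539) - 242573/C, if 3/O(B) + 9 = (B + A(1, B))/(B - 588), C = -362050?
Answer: 2737423370711/2534350 ≈ 1.0801e+6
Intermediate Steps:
O(B) = 3/(-9 + (1 + B)/(-588 + B)) (O(B) = 3/(-9 + (B + 1)/(B - 588)) = 3/(-9 + (1 + B)/(-588 + B)))
-161854/O(539) - 242573/C = -161854*(5293 - 8*539)/(3*(-588 + 539)) - 242573/(-362050) = -161854/(3*(-49)/(5293 - 4312)) - 242573*(-1/362050) = -161854/(3*(-49)/981) + 242573/362050 = -161854/(3*(1/981)*(-49)) + 242573/362050 = -161854/(-49/327) + 242573/362050 = -161854*(-327/49) + 242573/362050 = 7560894/7 + 242573/362050 = 2737423370711/2534350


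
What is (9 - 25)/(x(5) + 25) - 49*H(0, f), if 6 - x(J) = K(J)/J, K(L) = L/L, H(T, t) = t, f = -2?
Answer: 7506/77 ≈ 97.480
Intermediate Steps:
K(L) = 1
x(J) = 6 - 1/J
(9 - 25)/(x(5) + 25) - 49*H(0, f) = (9 - 25)/((6 - 1/5) + 25) - 49*(-2) = -16/((6 - 1*⅕) + 25) + 98 = -16/((6 - ⅕) + 25) + 98 = -16/(29/5 + 25) + 98 = -16/154/5 + 98 = -16*5/154 + 98 = -40/77 + 98 = 7506/77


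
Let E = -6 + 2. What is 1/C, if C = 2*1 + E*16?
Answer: -1/62 ≈ -0.016129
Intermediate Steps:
E = -4
C = -62 (C = 2*1 - 4*16 = 2 - 64 = -62)
1/C = 1/(-62) = -1/62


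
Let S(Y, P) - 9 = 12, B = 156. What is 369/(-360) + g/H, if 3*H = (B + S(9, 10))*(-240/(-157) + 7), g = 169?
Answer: -167517/243080 ≈ -0.68914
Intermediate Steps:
S(Y, P) = 21 (S(Y, P) = 9 + 12 = 21)
H = 79001/157 (H = ((156 + 21)*(-240/(-157) + 7))/3 = (177*(-240*(-1/157) + 7))/3 = (177*(240/157 + 7))/3 = (177*(1339/157))/3 = (⅓)*(237003/157) = 79001/157 ≈ 503.19)
369/(-360) + g/H = 369/(-360) + 169/(79001/157) = 369*(-1/360) + 169*(157/79001) = -41/40 + 2041/6077 = -167517/243080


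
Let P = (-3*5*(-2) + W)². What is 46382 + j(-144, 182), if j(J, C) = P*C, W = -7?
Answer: 142660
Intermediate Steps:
P = 529 (P = (-3*5*(-2) - 7)² = (-15*(-2) - 7)² = (30 - 7)² = 23² = 529)
j(J, C) = 529*C
46382 + j(-144, 182) = 46382 + 529*182 = 46382 + 96278 = 142660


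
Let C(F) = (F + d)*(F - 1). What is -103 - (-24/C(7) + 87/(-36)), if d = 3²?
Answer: -301/3 ≈ -100.33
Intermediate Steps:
d = 9
C(F) = (-1 + F)*(9 + F) (C(F) = (F + 9)*(F - 1) = (9 + F)*(-1 + F) = (-1 + F)*(9 + F))
-103 - (-24/C(7) + 87/(-36)) = -103 - (-24/(-9 + 7² + 8*7) + 87/(-36)) = -103 - (-24/(-9 + 49 + 56) + 87*(-1/36)) = -103 - (-24/96 - 29/12) = -103 - (-24*1/96 - 29/12) = -103 - (-¼ - 29/12) = -103 - 1*(-8/3) = -103 + 8/3 = -301/3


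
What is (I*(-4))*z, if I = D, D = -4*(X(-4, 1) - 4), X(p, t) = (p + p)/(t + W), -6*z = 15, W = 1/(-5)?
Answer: 560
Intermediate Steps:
W = -⅕ ≈ -0.20000
z = -5/2 (z = -⅙*15 = -5/2 ≈ -2.5000)
X(p, t) = 2*p/(-⅕ + t) (X(p, t) = (p + p)/(t - ⅕) = (2*p)/(-⅕ + t) = 2*p/(-⅕ + t))
D = 56 (D = -4*(10*(-4)/(-1 + 5*1) - 4) = -4*(10*(-4)/(-1 + 5) - 4) = -4*(10*(-4)/4 - 4) = -4*(10*(-4)*(¼) - 4) = -4*(-10 - 4) = -4*(-14) = 56)
I = 56
(I*(-4))*z = (56*(-4))*(-5/2) = -224*(-5/2) = 560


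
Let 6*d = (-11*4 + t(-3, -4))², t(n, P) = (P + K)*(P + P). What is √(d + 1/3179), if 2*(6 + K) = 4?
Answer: √20981499/561 ≈ 8.1650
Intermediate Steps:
K = -4 (K = -6 + (½)*4 = -6 + 2 = -4)
t(n, P) = 2*P*(-4 + P) (t(n, P) = (P - 4)*(P + P) = (-4 + P)*(2*P) = 2*P*(-4 + P))
d = 200/3 (d = (-11*4 + 2*(-4)*(-4 - 4))²/6 = (-44 + 2*(-4)*(-8))²/6 = (-44 + 64)²/6 = (⅙)*20² = (⅙)*400 = 200/3 ≈ 66.667)
√(d + 1/3179) = √(200/3 + 1/3179) = √(635803/9537) = √20981499/561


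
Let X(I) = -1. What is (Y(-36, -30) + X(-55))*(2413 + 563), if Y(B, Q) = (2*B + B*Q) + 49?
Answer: 3142656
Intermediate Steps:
Y(B, Q) = 49 + 2*B + B*Q
(Y(-36, -30) + X(-55))*(2413 + 563) = ((49 + 2*(-36) - 36*(-30)) - 1)*(2413 + 563) = ((49 - 72 + 1080) - 1)*2976 = (1057 - 1)*2976 = 1056*2976 = 3142656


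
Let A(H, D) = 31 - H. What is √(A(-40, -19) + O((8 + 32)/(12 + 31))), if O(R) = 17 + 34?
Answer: √122 ≈ 11.045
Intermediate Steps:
O(R) = 51
√(A(-40, -19) + O((8 + 32)/(12 + 31))) = √((31 - 1*(-40)) + 51) = √((31 + 40) + 51) = √(71 + 51) = √122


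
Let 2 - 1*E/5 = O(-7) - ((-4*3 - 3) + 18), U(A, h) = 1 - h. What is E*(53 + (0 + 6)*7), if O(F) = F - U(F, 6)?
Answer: 3325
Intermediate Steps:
O(F) = 5 + F (O(F) = F - (1 - 1*6) = F - (1 - 6) = F - 1*(-5) = F + 5 = 5 + F)
E = 35 (E = 10 - 5*((5 - 7) - ((-4*3 - 3) + 18)) = 10 - 5*(-2 - ((-12 - 3) + 18)) = 10 - 5*(-2 - (-15 + 18)) = 10 - 5*(-2 - 1*3) = 10 - 5*(-2 - 3) = 10 - 5*(-5) = 10 + 25 = 35)
E*(53 + (0 + 6)*7) = 35*(53 + (0 + 6)*7) = 35*(53 + 6*7) = 35*(53 + 42) = 35*95 = 3325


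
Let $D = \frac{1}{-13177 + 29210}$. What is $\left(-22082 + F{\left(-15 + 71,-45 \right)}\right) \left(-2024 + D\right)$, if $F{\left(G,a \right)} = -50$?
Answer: $\frac{718200906412}{16033} \approx 4.4795 \cdot 10^{7}$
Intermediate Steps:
$D = \frac{1}{16033} \approx 6.2371 \cdot 10^{-5}$
$\left(-22082 + F{\left(-15 + 71,-45 \right)}\right) \left(-2024 + D\right) = \left(-22082 - 50\right) \left(-2024 + \frac{1}{16033}\right) = \left(-22132\right) \left(- \frac{32450791}{16033}\right) = \frac{718200906412}{16033}$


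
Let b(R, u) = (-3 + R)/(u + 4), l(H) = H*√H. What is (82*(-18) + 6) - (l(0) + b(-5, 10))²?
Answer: -72046/49 ≈ -1470.3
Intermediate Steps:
l(H) = H^(3/2)
b(R, u) = (-3 + R)/(4 + u)
(82*(-18) + 6) - (l(0) + b(-5, 10))² = (82*(-18) + 6) - (0^(3/2) + (-3 - 5)/(4 + 10))² = (-1476 + 6) - (0 - 8/14)² = -1470 - (0 + (1/14)*(-8))² = -1470 - (0 - 4/7)² = -1470 - (-4/7)² = -1470 - 1*16/49 = -1470 - 16/49 = -72046/49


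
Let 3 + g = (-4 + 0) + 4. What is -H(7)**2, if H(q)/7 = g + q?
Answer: -784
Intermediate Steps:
g = -3 (g = -3 + ((-4 + 0) + 4) = -3 + (-4 + 4) = -3 + 0 = -3)
H(q) = -21 + 7*q (H(q) = 7*(-3 + q) = -21 + 7*q)
-H(7)**2 = -(-21 + 7*7)**2 = -(-21 + 49)**2 = -1*28**2 = -1*784 = -784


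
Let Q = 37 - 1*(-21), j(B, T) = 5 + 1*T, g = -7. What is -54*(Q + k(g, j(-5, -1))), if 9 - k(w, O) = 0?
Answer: -3618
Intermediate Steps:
j(B, T) = 5 + T
k(w, O) = 9 (k(w, O) = 9 - 1*0 = 9 + 0 = 9)
Q = 58 (Q = 37 + 21 = 58)
-54*(Q + k(g, j(-5, -1))) = -54*(58 + 9) = -54*67 = -3618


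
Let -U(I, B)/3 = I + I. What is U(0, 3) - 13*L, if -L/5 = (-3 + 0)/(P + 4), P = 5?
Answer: -65/3 ≈ -21.667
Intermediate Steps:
L = 5/3 (L = -5*(-3 + 0)/(5 + 4) = -(-15)/9 = -5*(-⅓) = 5/3 ≈ 1.6667)
U(I, B) = -6*I (U(I, B) = -3*(I + I) = -6*I)
U(0, 3) - 13*L = -6*0 - 13*5/3 = 0 - 65/3 = -65/3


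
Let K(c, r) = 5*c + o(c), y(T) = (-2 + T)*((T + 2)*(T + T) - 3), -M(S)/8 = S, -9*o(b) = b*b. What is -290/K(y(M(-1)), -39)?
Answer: 145/46943 ≈ 0.0030889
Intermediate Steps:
o(b) = -b²/9 (o(b) = -b*b/9 = -b²/9)
M(S) = -8*S
y(T) = (-3 + 2*T*(2 + T))*(-2 + T) (y(T) = (-2 + T)*((2 + T)*(2*T) - 3) = (-2 + T)*(2*T*(2 + T) - 3) = (-2 + T)*(-3 + 2*T*(2 + T)) = (-3 + 2*T*(2 + T))*(-2 + T))
K(c, r) = 5*c - c²/9
-290/K(y(M(-1)), -39) = -290*9/((45 - (6 - (-88)*(-1) + 2*(-8*(-1))³))*(6 - (-88)*(-1) + 2*(-8*(-1))³)) = -290*9/((45 - (6 - 11*8 + 2*8³))*(6 - 11*8 + 2*8³)) = -290*9/((45 - (6 - 88 + 2*512))*(6 - 88 + 2*512)) = -290*9/((45 - (6 - 88 + 1024))*(6 - 88 + 1024)) = -290*3/(314*(45 - 1*942)) = -290*3/(314*(45 - 942)) = -290/((⅑)*942*(-897)) = -290/(-93886) = -290*(-1/93886) = 145/46943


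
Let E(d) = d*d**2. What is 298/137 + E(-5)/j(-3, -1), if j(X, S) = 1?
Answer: -16827/137 ≈ -122.82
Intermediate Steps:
E(d) = d**3
298/137 + E(-5)/j(-3, -1) = 298/137 + (-5)**3/1 = 298*(1/137) - 125*1 = 298/137 - 125 = -16827/137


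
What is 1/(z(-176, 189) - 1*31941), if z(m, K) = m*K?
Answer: -1/65205 ≈ -1.5336e-5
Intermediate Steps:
z(m, K) = K*m
1/(z(-176, 189) - 1*31941) = 1/(189*(-176) - 1*31941) = 1/(-33264 - 31941) = 1/(-65205) = -1/65205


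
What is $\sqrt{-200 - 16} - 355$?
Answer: $-355 + 6 i \sqrt{6} \approx -355.0 + 14.697 i$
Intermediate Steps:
$\sqrt{-200 - 16} - 355 = \sqrt{-216} - 355 = 6 i \sqrt{6} - 355 = -355 + 6 i \sqrt{6}$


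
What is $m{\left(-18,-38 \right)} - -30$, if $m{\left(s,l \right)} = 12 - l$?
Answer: $80$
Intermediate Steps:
$m{\left(-18,-38 \right)} - -30 = \left(12 - -38\right) - -30 = \left(12 + 38\right) + 30 = 50 + 30 = 80$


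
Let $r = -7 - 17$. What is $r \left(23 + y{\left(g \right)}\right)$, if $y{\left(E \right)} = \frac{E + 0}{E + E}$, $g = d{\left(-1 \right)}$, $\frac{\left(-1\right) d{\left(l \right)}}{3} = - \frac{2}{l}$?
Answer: $-564$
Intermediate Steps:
$d{\left(l \right)} = \frac{6}{l}$ ($d{\left(l \right)} = - 3 \left(- \frac{2}{l}\right) = \frac{6}{l}$)
$g = -6$ ($g = \frac{6}{-1} = 6 \left(-1\right) = -6$)
$y{\left(E \right)} = \frac{1}{2}$ ($y{\left(E \right)} = \frac{E}{2 E} = E \frac{1}{2 E} = \frac{1}{2}$)
$r = -24$ ($r = -7 - 17 = -24$)
$r \left(23 + y{\left(g \right)}\right) = - 24 \left(23 + \frac{1}{2}\right) = \left(-24\right) \frac{47}{2} = -564$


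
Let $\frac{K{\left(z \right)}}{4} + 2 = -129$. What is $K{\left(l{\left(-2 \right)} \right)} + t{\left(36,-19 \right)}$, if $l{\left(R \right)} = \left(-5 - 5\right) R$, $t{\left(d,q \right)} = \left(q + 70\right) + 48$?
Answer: $-425$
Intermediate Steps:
$t{\left(d,q \right)} = 118 + q$ ($t{\left(d,q \right)} = \left(70 + q\right) + 48 = 118 + q$)
$l{\left(R \right)} = - 10 R$
$K{\left(z \right)} = -524$ ($K{\left(z \right)} = -8 + 4 \left(-129\right) = -8 - 516 = -524$)
$K{\left(l{\left(-2 \right)} \right)} + t{\left(36,-19 \right)} = -524 + \left(118 - 19\right) = -524 + 99 = -425$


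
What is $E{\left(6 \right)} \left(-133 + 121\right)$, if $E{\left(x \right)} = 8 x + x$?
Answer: $-648$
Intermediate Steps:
$E{\left(x \right)} = 9 x$
$E{\left(6 \right)} \left(-133 + 121\right) = 9 \cdot 6 \left(-133 + 121\right) = 54 \left(-12\right) = -648$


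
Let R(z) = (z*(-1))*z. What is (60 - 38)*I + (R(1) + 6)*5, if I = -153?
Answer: -3341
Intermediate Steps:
R(z) = -z² (R(z) = (-z)*z = -z²)
(60 - 38)*I + (R(1) + 6)*5 = (60 - 38)*(-153) + (-1*1² + 6)*5 = 22*(-153) + (-1*1 + 6)*5 = -3366 + (-1 + 6)*5 = -3366 + 5*5 = -3366 + 25 = -3341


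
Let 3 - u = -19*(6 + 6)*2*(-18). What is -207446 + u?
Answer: -215651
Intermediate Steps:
u = -8205 (u = 3 - (-19*(6 + 6)*2)*(-18) = 3 - (-228*2)*(-18) = 3 - (-19*24)*(-18) = 3 - (-456)*(-18) = 3 - 1*8208 = 3 - 8208 = -8205)
-207446 + u = -207446 - 8205 = -215651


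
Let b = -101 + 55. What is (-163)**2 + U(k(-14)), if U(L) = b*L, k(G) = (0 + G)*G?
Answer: 17553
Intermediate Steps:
k(G) = G**2 (k(G) = G*G = G**2)
b = -46
U(L) = -46*L
(-163)**2 + U(k(-14)) = (-163)**2 - 46*(-14)**2 = 26569 - 46*196 = 26569 - 9016 = 17553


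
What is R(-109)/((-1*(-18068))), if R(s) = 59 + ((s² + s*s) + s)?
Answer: 5928/4517 ≈ 1.3124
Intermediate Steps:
R(s) = 59 + s + 2*s² (R(s) = 59 + ((s² + s²) + s) = 59 + (2*s² + s) = 59 + (s + 2*s²) = 59 + s + 2*s²)
R(-109)/((-1*(-18068))) = (59 - 109 + 2*(-109)²)/((-1*(-18068))) = (59 - 109 + 2*11881)/18068 = (59 - 109 + 23762)*(1/18068) = 23712*(1/18068) = 5928/4517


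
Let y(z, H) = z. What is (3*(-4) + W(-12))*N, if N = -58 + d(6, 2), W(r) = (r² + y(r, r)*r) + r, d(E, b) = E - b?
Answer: -14256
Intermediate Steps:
W(r) = r + 2*r² (W(r) = (r² + r*r) + r = (r² + r²) + r = 2*r² + r = r + 2*r²)
N = -54 (N = -58 + (6 - 1*2) = -58 + (6 - 2) = -58 + 4 = -54)
(3*(-4) + W(-12))*N = (3*(-4) - 12*(1 + 2*(-12)))*(-54) = (-12 - 12*(1 - 24))*(-54) = (-12 - 12*(-23))*(-54) = (-12 + 276)*(-54) = 264*(-54) = -14256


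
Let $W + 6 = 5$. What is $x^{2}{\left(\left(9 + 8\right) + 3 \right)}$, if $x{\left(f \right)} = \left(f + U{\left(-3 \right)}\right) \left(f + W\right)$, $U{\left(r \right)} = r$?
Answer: $104329$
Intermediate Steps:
$W = -1$ ($W = -6 + 5 = -1$)
$x{\left(f \right)} = \left(-1 + f\right) \left(-3 + f\right)$ ($x{\left(f \right)} = \left(f - 3\right) \left(f - 1\right) = \left(-3 + f\right) \left(-1 + f\right) = \left(-1 + f\right) \left(-3 + f\right)$)
$x^{2}{\left(\left(9 + 8\right) + 3 \right)} = \left(3 + \left(\left(9 + 8\right) + 3\right)^{2} - 4 \left(\left(9 + 8\right) + 3\right)\right)^{2} = \left(3 + \left(17 + 3\right)^{2} - 4 \left(17 + 3\right)\right)^{2} = \left(3 + 20^{2} - 80\right)^{2} = \left(3 + 400 - 80\right)^{2} = 323^{2} = 104329$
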